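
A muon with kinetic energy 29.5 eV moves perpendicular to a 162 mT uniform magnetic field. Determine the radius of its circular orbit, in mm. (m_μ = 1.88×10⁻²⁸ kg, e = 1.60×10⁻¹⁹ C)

r ≈ 1.63 mm

Convert the energy: K = 29.5 eV = 4.72×10^-18 J.
v = √(2K/m) = √(2·4.72×10^-18/1.88×10^-28) = 2.24×10^5 m/s.
r = mv/(qB) = (1.88×10^-28)(2.24×10^5) / [(1×1.60×10^-19)(0.162)] = 1.63×10^-3 m.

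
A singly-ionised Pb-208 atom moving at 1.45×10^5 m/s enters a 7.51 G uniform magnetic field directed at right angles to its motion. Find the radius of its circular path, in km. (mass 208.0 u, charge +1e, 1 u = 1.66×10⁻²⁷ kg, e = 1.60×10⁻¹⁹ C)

r ≈ 0.417 km

The magnetic force provides the centripetal force: qvB = mv²/r, so r = mv/(qB).
r = (3.45×10^-25 kg)(1.45×10^5 m/s) / [(1×1.60×10^-19 C)(7.51×10^-4 T)] = 417 m.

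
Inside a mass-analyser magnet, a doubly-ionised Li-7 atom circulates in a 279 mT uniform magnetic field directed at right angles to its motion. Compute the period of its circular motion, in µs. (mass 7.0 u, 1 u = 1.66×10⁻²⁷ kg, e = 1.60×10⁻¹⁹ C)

T ≈ 0.818 µs

The cyclotron period is independent of speed: T = 2πm/(qB).
T = 2π(1.16×10^-26) / [(2×1.60×10^-19)(0.279)] = 8.18×10^-7 s.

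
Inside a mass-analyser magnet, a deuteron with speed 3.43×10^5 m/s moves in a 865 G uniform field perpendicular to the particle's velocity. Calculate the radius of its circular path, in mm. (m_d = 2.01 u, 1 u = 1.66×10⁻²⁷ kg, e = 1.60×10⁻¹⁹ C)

r ≈ 82.7 mm

The magnetic force provides the centripetal force: qvB = mv²/r, so r = mv/(qB).
r = (3.34×10^-27 kg)(3.43×10^5 m/s) / [(1×1.60×10^-19 C)(0.0865 T)] = 0.0827 m.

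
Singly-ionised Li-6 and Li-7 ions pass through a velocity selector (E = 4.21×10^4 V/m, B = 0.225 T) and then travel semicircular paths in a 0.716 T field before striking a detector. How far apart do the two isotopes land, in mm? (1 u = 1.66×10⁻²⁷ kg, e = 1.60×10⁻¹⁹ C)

Both emerge at v = E/B₁ = 1.87×10^5 m/s.
r = mv/(qB₂), so r₁ = 0.01627 m and r₂ = 0.01898 m, giving Δr = 2.71×10^-3 m.
After a semicircle each ion lands a diameter 2r from the entry slit, so the separation is 2Δr = 5.42×10^-3 m.

Δd ≈ 5.42 mm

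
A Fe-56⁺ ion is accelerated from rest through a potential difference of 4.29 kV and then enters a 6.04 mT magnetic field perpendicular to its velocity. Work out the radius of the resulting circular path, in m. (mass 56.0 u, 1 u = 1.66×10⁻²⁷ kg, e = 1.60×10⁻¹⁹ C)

r ≈ 11.7 m

The kinetic energy gained is K = qV = (1×1.60×10^-19)(4290) = 6.86×10^-16 J.
v = √(2K/m) = 1.22×10^5 m/s.
r = mv/(qB) = (9.30×10^-26)(1.22×10^5) / [(1×1.60×10^-19)(6.04×10^-3)] = 11.7 m.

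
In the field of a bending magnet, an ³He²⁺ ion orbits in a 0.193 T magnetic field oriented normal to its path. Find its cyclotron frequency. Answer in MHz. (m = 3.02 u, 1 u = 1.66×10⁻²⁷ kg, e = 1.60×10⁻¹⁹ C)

f = qB/(2πm) = (2×1.60×10^-19)(0.193) / [2π(5.01×10^-27)] = 1.96×10^6 Hz.

f ≈ 1.96 MHz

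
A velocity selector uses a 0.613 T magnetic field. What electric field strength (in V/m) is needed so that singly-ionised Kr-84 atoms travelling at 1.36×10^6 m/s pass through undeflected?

E ≈ 8.34×10^5 V/m

qE = qvB ⇒ E = vB = (1.36×10^6)(0.613) = 8.34×10^5 V/m.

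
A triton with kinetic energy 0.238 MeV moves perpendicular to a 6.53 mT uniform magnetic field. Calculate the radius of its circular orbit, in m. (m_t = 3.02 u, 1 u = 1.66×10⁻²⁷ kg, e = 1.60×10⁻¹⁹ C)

r ≈ 18.7 m

Convert the energy: K = 0.238 MeV = 3.81×10^-14 J.
v = √(2K/m) = √(2·3.81×10^-14/5.01×10^-27) = 3.90×10^6 m/s.
r = mv/(qB) = (5.01×10^-27)(3.90×10^6) / [(1×1.60×10^-19)(6.53×10^-3)] = 18.7 m.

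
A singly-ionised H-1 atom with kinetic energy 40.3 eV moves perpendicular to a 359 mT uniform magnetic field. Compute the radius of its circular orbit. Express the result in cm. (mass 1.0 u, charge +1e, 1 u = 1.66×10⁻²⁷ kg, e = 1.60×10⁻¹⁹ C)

Convert the energy: K = 40.3 eV = 6.45×10^-18 J.
v = √(2K/m) = √(2·6.45×10^-18/1.66×10^-27) = 8.81×10^4 m/s.
r = mv/(qB) = (1.66×10^-27)(8.81×10^4) / [(1×1.60×10^-19)(0.359)] = 2.55×10^-3 m.

r ≈ 0.255 cm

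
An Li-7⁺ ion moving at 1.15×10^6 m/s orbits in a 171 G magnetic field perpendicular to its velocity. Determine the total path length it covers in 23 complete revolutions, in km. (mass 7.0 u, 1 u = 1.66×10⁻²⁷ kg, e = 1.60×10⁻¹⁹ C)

L ≈ 0.706 km

r = mv/(qB) = 4.88 m, so one revolution covers 2πr = 30.7 m.
In 23 revolutions: L = 23·2πr = 706 m.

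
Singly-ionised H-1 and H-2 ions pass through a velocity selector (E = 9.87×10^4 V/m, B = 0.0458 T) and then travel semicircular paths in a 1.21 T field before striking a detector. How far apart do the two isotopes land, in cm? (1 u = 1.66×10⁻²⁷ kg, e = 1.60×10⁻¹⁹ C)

Δd ≈ 3.70 cm

Both emerge at v = E/B₁ = 2.16×10^6 m/s.
r = mv/(qB₂), so r₁ = 0.0185 m and r₂ = 0.0370 m, giving Δr = 0.0185 m.
After a semicircle each ion lands a diameter 2r from the entry slit, so the separation is 2Δr = 0.0370 m.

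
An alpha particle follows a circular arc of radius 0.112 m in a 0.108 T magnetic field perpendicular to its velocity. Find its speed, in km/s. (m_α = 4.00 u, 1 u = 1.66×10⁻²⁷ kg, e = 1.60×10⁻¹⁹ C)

From qvB = mv²/r, v = qBr/m.
v = (2×1.60×10^-19)(0.108)(0.112) / (6.64×10^-27) = 5.83×10^5 m/s.

v ≈ 583 km/s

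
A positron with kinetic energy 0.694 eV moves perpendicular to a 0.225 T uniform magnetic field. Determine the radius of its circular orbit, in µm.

Convert the energy: K = 0.694 eV = 1.11×10^-19 J.
v = √(2K/m) = √(2·1.11×10^-19/9.11×10^-31) = 4.94×10^5 m/s.
r = mv/(qB) = (9.11×10^-31)(4.94×10^5) / [(1×1.60×10^-19)(0.225)] = 1.25×10^-5 m.

r ≈ 12.5 µm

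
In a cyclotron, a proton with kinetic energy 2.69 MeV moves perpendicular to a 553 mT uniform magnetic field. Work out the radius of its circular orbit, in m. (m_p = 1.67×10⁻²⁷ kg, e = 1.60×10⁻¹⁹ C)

Convert the energy: K = 2.69 MeV = 4.30×10^-13 J.
v = √(2K/m) = √(2·4.30×10^-13/1.67×10^-27) = 2.27×10^7 m/s.
r = mv/(qB) = (1.67×10^-27)(2.27×10^7) / [(1×1.60×10^-19)(0.553)] = 0.429 m.

r ≈ 0.429 m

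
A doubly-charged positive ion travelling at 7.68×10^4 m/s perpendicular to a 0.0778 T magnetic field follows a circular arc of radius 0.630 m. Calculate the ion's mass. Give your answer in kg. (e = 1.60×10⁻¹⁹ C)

qvB = mv²/r ⇒ m = qBr/v.
m = (2×1.60×10^-19)(0.0778)(0.630) / (7.68×10^4) = 2.04×10^-25 kg.

m ≈ 2.04×10^-25 kg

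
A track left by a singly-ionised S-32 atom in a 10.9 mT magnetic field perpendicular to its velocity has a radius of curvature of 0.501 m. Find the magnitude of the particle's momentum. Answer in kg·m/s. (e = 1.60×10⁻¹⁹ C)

Since qvB = mv²/r, the momentum p = mv = qBr.
p = (1×1.60×10^-19)(0.0109)(0.501) = 8.74×10^-22 kg·m/s.

p ≈ 8.74×10^-22 kg·m/s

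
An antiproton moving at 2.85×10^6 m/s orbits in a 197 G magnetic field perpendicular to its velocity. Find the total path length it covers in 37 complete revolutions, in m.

r = mv/(qB) = 1.51 m, so one revolution covers 2πr = 9.49 m.
In 37 revolutions: L = 37·2πr = 351 m.

L ≈ 351 m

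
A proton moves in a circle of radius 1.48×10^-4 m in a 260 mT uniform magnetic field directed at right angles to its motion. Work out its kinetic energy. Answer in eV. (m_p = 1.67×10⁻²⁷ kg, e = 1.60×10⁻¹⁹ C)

K ≈ 0.0709 eV

v = qBr/m = (1×1.60×10^-19)(0.260)(1.48×10^-4) / (1.67×10^-27) = 3690 m/s.
K = ½mv² = 0.5·(1.67×10^-27)·(3690)² = 1.13×10^-20 J = 0.0709 eV.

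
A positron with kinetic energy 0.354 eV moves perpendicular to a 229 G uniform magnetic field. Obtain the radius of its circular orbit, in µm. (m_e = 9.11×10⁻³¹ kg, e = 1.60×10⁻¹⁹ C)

Convert the energy: K = 0.354 eV = 5.66×10^-20 J.
v = √(2K/m) = √(2·5.66×10^-20/9.11×10^-31) = 3.53×10^5 m/s.
r = mv/(qB) = (9.11×10^-31)(3.53×10^5) / [(1×1.60×10^-19)(0.0229)] = 8.77×10^-5 m.

r ≈ 87.7 µm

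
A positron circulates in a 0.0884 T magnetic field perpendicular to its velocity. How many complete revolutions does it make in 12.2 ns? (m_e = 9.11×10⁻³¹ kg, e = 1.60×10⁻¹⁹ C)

T = 2πm/(qB) = 2π(9.11×10^-31) / [(1×1.60×10^-19)(0.0884)] = 4.0469×10^-10 s.
N = t/T = 1.22×10^-8 / 4.0469×10^-10 ≈ 30.15, so 30 complete revolutions.

N = 30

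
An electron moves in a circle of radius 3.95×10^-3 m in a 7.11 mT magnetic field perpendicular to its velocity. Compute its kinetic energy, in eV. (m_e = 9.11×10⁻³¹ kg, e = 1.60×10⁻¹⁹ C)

K ≈ 69.3 eV

v = qBr/m = (1×1.60×10^-19)(7.11×10^-3)(3.95×10^-3) / (9.11×10^-31) = 4.93×10^6 m/s.
K = ½mv² = 0.5·(9.11×10^-31)·(4.93×10^6)² = 1.11×10^-17 J = 69.3 eV.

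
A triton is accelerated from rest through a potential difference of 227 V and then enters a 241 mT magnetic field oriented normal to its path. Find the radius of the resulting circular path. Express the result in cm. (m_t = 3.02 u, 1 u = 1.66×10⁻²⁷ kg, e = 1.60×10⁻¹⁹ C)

The kinetic energy gained is K = qV = (1×1.60×10^-19)(227) = 3.63×10^-17 J.
v = √(2K/m) = 1.20×10^5 m/s.
r = mv/(qB) = (5.01×10^-27)(1.20×10^5) / [(1×1.60×10^-19)(0.241)] = 0.0156 m.

r ≈ 1.56 cm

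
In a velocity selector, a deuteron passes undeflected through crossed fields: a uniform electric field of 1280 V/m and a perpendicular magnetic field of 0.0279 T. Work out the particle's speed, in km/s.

For zero net force, qE = qvB, so v = E/B.
v = (1280) / (0.0279) = 4.59×10^4 m/s.

v ≈ 45.9 km/s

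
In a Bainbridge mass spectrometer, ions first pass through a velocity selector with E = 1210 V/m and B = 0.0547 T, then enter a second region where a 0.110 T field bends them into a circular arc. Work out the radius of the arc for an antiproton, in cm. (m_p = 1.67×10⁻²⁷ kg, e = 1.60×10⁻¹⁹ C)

r ≈ 0.210 cm

The selector passes v = E/B = 1210/0.0547 = 2.21×10^4 m/s.
In the deflection region, r = mv/(qB₂) = (1.67×10^-27)(2.21×10^4) / [(1×1.60×10^-19)(0.110)] = 2.10×10^-3 m.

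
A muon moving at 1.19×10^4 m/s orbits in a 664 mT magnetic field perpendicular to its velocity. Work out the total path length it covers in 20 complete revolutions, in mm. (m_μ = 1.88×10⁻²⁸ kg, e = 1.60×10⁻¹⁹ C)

L ≈ 2.65 mm

r = mv/(qB) = 2.11×10^-5 m, so one revolution covers 2πr = 1.32×10^-4 m.
In 20 revolutions: L = 20·2πr = 2.65×10^-3 m.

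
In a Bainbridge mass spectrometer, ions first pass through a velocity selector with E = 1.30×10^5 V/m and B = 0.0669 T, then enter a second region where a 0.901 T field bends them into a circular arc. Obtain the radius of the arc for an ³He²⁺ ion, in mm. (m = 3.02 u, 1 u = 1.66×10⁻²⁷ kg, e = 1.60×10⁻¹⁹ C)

The selector passes v = E/B = 1.30×10^5/0.0669 = 1.94×10^6 m/s.
In the deflection region, r = mv/(qB₂) = (5.01×10^-27)(1.94×10^6) / [(2×1.60×10^-19)(0.901)] = 0.0338 m.

r ≈ 33.8 mm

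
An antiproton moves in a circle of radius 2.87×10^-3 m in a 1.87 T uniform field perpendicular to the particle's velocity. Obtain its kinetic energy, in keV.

K ≈ 1.38 keV

v = qBr/m = (1×1.60×10^-19)(1.87)(2.87×10^-3) / (1.67×10^-27) = 5.14×10^5 m/s.
K = ½mv² = 0.5·(1.67×10^-27)·(5.14×10^5)² = 2.21×10^-16 J = 1.38 keV.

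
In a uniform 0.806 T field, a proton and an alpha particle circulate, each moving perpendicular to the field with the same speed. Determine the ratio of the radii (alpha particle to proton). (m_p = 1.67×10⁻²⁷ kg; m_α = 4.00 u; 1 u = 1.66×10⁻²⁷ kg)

r = mv/(qB) ⇒ at equal v, r ∝ m/q.
r_{alpha particle}/r_{proton} = 1.99.

ratio ≈ 1.99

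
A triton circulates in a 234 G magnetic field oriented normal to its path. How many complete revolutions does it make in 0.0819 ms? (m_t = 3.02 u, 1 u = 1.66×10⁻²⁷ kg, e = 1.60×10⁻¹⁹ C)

N = 9

T = 2πm/(qB) = 2π(5.0132×10^-27) / [(1×1.60×10^-19)(0.0234)] = 8.4132×10^-6 s.
N = t/T = 8.19×10^-5 / 8.4132×10^-6 ≈ 9.73, so 9 complete revolutions.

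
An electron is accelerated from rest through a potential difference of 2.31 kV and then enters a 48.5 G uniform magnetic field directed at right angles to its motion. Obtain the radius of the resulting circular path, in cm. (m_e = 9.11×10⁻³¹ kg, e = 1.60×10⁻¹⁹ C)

The kinetic energy gained is K = qV = (1×1.60×10^-19)(2310) = 3.70×10^-16 J.
v = √(2K/m) = 2.85×10^7 m/s.
r = mv/(qB) = (9.11×10^-31)(2.85×10^7) / [(1×1.60×10^-19)(4.85×10^-3)] = 0.0334 m.

r ≈ 3.34 cm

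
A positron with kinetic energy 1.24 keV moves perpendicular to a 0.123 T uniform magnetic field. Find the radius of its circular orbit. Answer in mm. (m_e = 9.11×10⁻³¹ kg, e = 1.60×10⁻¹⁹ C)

Convert the energy: K = 1.24 keV = 1.98×10^-16 J.
v = √(2K/m) = √(2·1.98×10^-16/9.11×10^-31) = 2.09×10^7 m/s.
r = mv/(qB) = (9.11×10^-31)(2.09×10^7) / [(1×1.60×10^-19)(0.123)] = 9.66×10^-4 m.

r ≈ 0.966 mm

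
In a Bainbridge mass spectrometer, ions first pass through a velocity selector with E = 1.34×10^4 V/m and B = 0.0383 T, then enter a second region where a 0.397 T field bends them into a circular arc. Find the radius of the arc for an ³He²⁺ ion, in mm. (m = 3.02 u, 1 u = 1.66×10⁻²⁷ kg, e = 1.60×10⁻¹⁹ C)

The selector passes v = E/B = 1.34×10^4/0.0383 = 3.50×10^5 m/s.
In the deflection region, r = mv/(qB₂) = (5.01×10^-27)(3.50×10^5) / [(2×1.60×10^-19)(0.397)] = 0.0138 m.

r ≈ 13.8 mm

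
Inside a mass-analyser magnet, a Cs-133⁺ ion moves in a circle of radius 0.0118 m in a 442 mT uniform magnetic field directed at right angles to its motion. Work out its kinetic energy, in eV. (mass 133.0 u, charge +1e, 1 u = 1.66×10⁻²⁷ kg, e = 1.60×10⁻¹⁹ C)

K ≈ 9.86 eV

v = qBr/m = (1×1.60×10^-19)(0.442)(0.0118) / (2.21×10^-25) = 3780 m/s.
K = ½mv² = 0.5·(2.21×10^-25)·(3780)² = 1.58×10^-18 J = 9.86 eV.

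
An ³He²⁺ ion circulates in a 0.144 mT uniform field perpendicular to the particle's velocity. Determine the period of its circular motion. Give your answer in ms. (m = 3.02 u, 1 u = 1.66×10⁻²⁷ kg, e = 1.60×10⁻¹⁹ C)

T ≈ 0.684 ms

The cyclotron period is independent of speed: T = 2πm/(qB).
T = 2π(5.01×10^-27) / [(2×1.60×10^-19)(1.44×10^-4)] = 6.84×10^-4 s.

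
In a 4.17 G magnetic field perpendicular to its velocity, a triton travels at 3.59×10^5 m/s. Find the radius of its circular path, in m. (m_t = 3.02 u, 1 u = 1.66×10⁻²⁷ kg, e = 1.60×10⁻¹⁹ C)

The magnetic force provides the centripetal force: qvB = mv²/r, so r = mv/(qB).
r = (5.01×10^-27 kg)(3.59×10^5 m/s) / [(1×1.60×10^-19 C)(4.17×10^-4 T)] = 27.0 m.

r ≈ 27.0 m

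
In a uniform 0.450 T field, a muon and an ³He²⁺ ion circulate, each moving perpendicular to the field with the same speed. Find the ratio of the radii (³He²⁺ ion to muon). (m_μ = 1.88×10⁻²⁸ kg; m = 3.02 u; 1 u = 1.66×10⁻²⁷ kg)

r = mv/(qB) ⇒ at equal v, r ∝ m/q.
r_{³He²⁺ ion}/r_{muon} = 13.3.

ratio ≈ 13.3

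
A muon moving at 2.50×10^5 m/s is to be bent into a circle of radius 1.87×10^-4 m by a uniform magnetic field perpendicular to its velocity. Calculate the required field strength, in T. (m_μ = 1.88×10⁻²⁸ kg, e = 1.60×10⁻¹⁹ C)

qvB = mv²/r gives B = mv/(qr).
B = (1.88×10^-28)(2.50×10^5) / [(1×1.60×10^-19)(1.87×10^-4)] = 1.57 T.

B ≈ 1.57 T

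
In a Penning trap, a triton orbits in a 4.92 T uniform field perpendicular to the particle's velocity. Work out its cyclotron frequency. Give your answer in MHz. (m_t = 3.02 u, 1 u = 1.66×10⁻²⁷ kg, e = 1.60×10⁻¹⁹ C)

f ≈ 25.0 MHz

f = qB/(2πm) = (1×1.60×10^-19)(4.92) / [2π(5.01×10^-27)] = 2.50×10^7 Hz.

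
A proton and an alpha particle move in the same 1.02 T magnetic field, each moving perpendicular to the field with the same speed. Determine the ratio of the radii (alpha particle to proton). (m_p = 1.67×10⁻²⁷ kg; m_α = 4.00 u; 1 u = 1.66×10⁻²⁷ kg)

ratio ≈ 1.99

r = mv/(qB) ⇒ at equal v, r ∝ m/q.
r_{alpha particle}/r_{proton} = 1.99.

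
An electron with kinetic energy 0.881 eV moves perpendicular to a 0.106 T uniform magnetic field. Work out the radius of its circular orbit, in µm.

r ≈ 29.9 µm

Convert the energy: K = 0.881 eV = 1.41×10^-19 J.
v = √(2K/m) = √(2·1.41×10^-19/9.11×10^-31) = 5.56×10^5 m/s.
r = mv/(qB) = (9.11×10^-31)(5.56×10^5) / [(1×1.60×10^-19)(0.106)] = 2.99×10^-5 m.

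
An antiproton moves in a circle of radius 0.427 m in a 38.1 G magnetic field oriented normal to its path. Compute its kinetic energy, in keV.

v = qBr/m = (1×1.60×10^-19)(3.81×10^-3)(0.427) / (1.67×10^-27) = 1.56×10^5 m/s.
K = ½mv² = 0.5·(1.67×10^-27)·(1.56×10^5)² = 2.03×10^-17 J = 0.127 keV.

K ≈ 0.127 keV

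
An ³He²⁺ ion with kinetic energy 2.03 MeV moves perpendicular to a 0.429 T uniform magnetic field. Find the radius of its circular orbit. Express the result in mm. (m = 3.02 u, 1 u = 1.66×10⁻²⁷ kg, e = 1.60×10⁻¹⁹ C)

r ≈ 416 mm

Convert the energy: K = 2.03 MeV = 3.25×10^-13 J.
v = √(2K/m) = √(2·3.25×10^-13/5.01×10^-27) = 1.14×10^7 m/s.
r = mv/(qB) = (5.01×10^-27)(1.14×10^7) / [(2×1.60×10^-19)(0.429)] = 0.416 m.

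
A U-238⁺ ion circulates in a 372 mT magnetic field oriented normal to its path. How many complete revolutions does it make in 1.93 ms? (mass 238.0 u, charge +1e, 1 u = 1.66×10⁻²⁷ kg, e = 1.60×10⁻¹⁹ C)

T = 2πm/(qB) = 2π(3.9508×10^-25) / [(1×1.60×10^-19)(0.372)] = 4.1706×10^-5 s.
N = t/T = 1.93×10^-3 / 4.1706×10^-5 ≈ 46.28, so 46 complete revolutions.

N = 46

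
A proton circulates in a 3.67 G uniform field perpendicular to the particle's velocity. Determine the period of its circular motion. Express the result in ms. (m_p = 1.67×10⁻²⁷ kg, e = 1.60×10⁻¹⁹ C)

T ≈ 0.179 ms

The cyclotron period is independent of speed: T = 2πm/(qB).
T = 2π(1.67×10^-27) / [(1×1.60×10^-19)(3.67×10^-4)] = 1.79×10^-4 s.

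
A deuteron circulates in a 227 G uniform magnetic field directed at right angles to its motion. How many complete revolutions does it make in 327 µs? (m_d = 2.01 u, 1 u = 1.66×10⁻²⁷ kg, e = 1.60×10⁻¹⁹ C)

T = 2πm/(qB) = 2π(3.3366×10^-27) / [(1×1.60×10^-19)(0.0227)] = 5.7722×10^-6 s.
N = t/T = 3.27×10^-4 / 5.7722×10^-6 ≈ 56.65, so 56 complete revolutions.

N = 56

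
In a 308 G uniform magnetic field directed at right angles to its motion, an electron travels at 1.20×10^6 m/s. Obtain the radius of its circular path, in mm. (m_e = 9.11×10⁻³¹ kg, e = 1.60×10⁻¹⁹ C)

r ≈ 0.222 mm

The magnetic force provides the centripetal force: qvB = mv²/r, so r = mv/(qB).
r = (9.11×10^-31 kg)(1.20×10^6 m/s) / [(1×1.60×10^-19 C)(0.0308 T)] = 2.22×10^-4 m.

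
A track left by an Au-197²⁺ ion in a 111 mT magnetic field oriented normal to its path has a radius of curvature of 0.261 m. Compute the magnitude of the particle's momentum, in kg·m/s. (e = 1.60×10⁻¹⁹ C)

Since qvB = mv²/r, the momentum p = mv = qBr.
p = (2×1.60×10^-19)(0.111)(0.261) = 9.27×10^-21 kg·m/s.

p ≈ 9.27×10^-21 kg·m/s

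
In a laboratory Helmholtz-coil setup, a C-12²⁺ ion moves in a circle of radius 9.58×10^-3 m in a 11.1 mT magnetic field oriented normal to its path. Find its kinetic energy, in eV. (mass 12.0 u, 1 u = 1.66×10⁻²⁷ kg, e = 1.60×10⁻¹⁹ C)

K ≈ 0.182 eV

v = qBr/m = (2×1.60×10^-19)(0.0111)(9.58×10^-3) / (1.99×10^-26) = 1710 m/s.
K = ½mv² = 0.5·(1.99×10^-26)·(1710)² = 2.91×10^-20 J = 0.182 eV.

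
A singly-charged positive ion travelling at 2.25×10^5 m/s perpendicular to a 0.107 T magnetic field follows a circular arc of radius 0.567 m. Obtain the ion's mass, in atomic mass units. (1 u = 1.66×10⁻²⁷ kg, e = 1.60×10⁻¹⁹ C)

m ≈ 26.0 u

qvB = mv²/r ⇒ m = qBr/v.
m = (1×1.60×10^-19)(0.107)(0.567) / (2.25×10^5) = 4.31×10^-26 kg = 26.0 u.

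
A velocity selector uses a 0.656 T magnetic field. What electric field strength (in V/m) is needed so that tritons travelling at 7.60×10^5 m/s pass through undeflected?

qE = qvB ⇒ E = vB = (7.60×10^5)(0.656) = 4.99×10^5 V/m.

E ≈ 4.99×10^5 V/m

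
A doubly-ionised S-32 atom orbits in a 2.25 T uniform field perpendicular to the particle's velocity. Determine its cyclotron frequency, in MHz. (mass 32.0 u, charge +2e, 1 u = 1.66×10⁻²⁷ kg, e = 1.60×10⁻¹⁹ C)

f = qB/(2πm) = (2×1.60×10^-19)(2.25) / [2π(5.31×10^-26)] = 2.16×10^6 Hz.

f ≈ 2.16 MHz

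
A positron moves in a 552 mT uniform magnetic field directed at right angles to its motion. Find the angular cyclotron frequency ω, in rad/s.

ω = qB/m = (1×1.60×10^-19)(0.552) / (9.11×10^-31) = 9.69×10^10 rad/s.

ω ≈ 9.69×10^10 rad/s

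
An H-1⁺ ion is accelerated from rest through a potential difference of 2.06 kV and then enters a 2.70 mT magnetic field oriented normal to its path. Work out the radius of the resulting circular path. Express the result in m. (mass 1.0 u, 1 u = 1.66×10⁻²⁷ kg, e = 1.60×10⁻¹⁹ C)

r ≈ 2.42 m

The kinetic energy gained is K = qV = (1×1.60×10^-19)(2060) = 3.30×10^-16 J.
v = √(2K/m) = 6.30×10^5 m/s.
r = mv/(qB) = (1.66×10^-27)(6.30×10^5) / [(1×1.60×10^-19)(2.70×10^-3)] = 2.42 m.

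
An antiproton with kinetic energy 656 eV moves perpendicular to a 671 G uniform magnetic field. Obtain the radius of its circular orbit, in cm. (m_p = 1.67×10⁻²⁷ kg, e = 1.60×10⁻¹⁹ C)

r ≈ 5.51 cm

Convert the energy: K = 656 eV = 1.05×10^-16 J.
v = √(2K/m) = √(2·1.05×10^-16/1.67×10^-27) = 3.55×10^5 m/s.
r = mv/(qB) = (1.67×10^-27)(3.55×10^5) / [(1×1.60×10^-19)(0.0671)] = 0.0551 m.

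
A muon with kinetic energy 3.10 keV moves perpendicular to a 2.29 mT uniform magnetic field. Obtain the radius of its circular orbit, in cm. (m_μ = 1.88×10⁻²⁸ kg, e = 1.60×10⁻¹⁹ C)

Convert the energy: K = 3.10 keV = 4.96×10^-16 J.
v = √(2K/m) = √(2·4.96×10^-16/1.88×10^-28) = 2.30×10^6 m/s.
r = mv/(qB) = (1.88×10^-28)(2.30×10^6) / [(1×1.60×10^-19)(2.29×10^-3)] = 1.18 m.

r ≈ 118 cm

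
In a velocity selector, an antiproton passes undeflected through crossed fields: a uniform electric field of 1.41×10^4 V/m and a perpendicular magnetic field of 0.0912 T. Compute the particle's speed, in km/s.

For zero net force, qE = qvB, so v = E/B.
v = (1.41×10^4) / (0.0912) = 1.55×10^5 m/s.

v ≈ 155 km/s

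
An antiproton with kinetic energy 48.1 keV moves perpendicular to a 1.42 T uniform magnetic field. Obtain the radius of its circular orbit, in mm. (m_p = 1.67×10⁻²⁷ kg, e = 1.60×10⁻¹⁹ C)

Convert the energy: K = 48.1 keV = 7.70×10^-15 J.
v = √(2K/m) = √(2·7.70×10^-15/1.67×10^-27) = 3.04×10^6 m/s.
r = mv/(qB) = (1.67×10^-27)(3.04×10^6) / [(1×1.60×10^-19)(1.42)] = 0.0223 m.

r ≈ 22.3 mm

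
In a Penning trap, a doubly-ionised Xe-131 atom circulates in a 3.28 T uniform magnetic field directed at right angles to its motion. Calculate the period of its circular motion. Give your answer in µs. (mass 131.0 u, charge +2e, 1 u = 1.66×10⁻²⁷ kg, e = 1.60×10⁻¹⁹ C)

The cyclotron period is independent of speed: T = 2πm/(qB).
T = 2π(2.17×10^-25) / [(2×1.60×10^-19)(3.28)] = 1.30×10^-6 s.

T ≈ 1.30 µs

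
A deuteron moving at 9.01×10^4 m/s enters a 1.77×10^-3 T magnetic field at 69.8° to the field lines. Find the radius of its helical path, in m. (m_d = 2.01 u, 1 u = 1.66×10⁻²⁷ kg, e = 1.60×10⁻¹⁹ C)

r ≈ 0.996 m

Only the perpendicular component v⊥ = v sin69.8° = 8.46×10^4 m/s is bent by the field.
r = m v⊥ /(qB) = (3.34×10^-27)(8.46×10^4) / [(1×1.60×10^-19)(1.77×10^-3)] = 0.996 m.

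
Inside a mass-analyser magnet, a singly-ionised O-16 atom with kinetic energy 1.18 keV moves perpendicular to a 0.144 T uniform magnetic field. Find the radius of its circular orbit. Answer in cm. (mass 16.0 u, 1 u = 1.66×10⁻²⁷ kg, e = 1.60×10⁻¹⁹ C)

r ≈ 13.7 cm

Convert the energy: K = 1.18 keV = 1.89×10^-16 J.
v = √(2K/m) = √(2·1.89×10^-16/2.66×10^-26) = 1.19×10^5 m/s.
r = mv/(qB) = (2.66×10^-26)(1.19×10^5) / [(1×1.60×10^-19)(0.144)] = 0.137 m.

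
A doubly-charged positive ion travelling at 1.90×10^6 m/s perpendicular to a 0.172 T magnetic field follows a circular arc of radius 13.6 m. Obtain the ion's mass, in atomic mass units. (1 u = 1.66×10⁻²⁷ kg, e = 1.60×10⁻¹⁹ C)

m ≈ 237 u

qvB = mv²/r ⇒ m = qBr/v.
m = (2×1.60×10^-19)(0.172)(13.6) / (1.90×10^6) = 3.94×10^-25 kg = 237 u.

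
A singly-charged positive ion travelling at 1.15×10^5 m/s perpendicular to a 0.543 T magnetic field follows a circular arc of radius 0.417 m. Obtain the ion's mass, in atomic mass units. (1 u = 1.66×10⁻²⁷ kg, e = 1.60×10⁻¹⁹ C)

qvB = mv²/r ⇒ m = qBr/v.
m = (1×1.60×10^-19)(0.543)(0.417) / (1.15×10^5) = 3.15×10^-25 kg = 190 u.

m ≈ 190 u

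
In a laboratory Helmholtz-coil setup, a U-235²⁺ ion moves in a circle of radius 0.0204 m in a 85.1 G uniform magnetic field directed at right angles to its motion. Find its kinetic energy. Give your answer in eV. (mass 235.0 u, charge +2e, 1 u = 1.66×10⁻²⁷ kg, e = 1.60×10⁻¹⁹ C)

v = qBr/m = (2×1.60×10^-19)(8.51×10^-3)(0.0204) / (3.90×10^-25) = 142 m/s.
K = ½mv² = 0.5·(3.90×10^-25)·(142)² = 3.96×10^-21 J = 0.0247 eV.

K ≈ 0.0247 eV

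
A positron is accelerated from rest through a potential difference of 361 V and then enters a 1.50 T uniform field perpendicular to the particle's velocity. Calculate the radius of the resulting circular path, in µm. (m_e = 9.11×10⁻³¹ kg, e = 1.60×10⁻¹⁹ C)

r ≈ 42.7 µm

The kinetic energy gained is K = qV = (1×1.60×10^-19)(361) = 5.78×10^-17 J.
v = √(2K/m) = 1.13×10^7 m/s.
r = mv/(qB) = (9.11×10^-31)(1.13×10^7) / [(1×1.60×10^-19)(1.50)] = 4.27×10^-5 m.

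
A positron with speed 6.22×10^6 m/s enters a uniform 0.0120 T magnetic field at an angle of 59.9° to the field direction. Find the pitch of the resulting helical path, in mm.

pitch ≈ 9.30 mm

The velocity component along B is v∥ = v cos59.9° = 3.12×10^6 m/s.
The cyclotron period T = 2πm/(qB) = 2.98×10^-9 s is set by m, q, B alone.
Pitch = v∥·T = (3.12×10^6)(2.98×10^-9) = 9.30×10^-3 m.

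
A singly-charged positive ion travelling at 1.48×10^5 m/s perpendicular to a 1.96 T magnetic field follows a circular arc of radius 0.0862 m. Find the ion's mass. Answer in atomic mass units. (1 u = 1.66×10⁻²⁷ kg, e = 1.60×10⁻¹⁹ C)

qvB = mv²/r ⇒ m = qBr/v.
m = (1×1.60×10^-19)(1.96)(0.0862) / (1.48×10^5) = 1.83×10^-25 kg = 110 u.

m ≈ 110 u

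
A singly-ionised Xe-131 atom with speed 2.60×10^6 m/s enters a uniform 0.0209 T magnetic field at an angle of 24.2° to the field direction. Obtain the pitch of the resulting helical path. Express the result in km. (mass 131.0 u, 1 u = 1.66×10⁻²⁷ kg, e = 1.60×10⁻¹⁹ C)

The velocity component along B is v∥ = v cos24.2° = 2.37×10^6 m/s.
The cyclotron period T = 2πm/(qB) = 4.09×10^-4 s is set by m, q, B alone.
Pitch = v∥·T = (2.37×10^6)(4.09×10^-4) = 969 m.

pitch ≈ 0.969 km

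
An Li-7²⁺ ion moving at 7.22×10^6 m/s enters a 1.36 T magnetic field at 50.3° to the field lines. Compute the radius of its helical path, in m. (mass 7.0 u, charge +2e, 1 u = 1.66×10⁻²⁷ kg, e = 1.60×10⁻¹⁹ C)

r ≈ 0.148 m

Only the perpendicular component v⊥ = v sin50.3° = 5.56×10^6 m/s is bent by the field.
r = m v⊥ /(qB) = (1.16×10^-26)(5.56×10^6) / [(2×1.60×10^-19)(1.36)] = 0.148 m.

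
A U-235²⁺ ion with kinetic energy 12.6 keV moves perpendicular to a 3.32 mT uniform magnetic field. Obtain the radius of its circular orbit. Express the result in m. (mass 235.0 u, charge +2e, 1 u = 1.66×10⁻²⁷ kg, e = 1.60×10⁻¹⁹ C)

r ≈ 37.3 m

Convert the energy: K = 12.6 keV = 2.02×10^-15 J.
v = √(2K/m) = √(2·2.02×10^-15/3.90×10^-25) = 1.02×10^5 m/s.
r = mv/(qB) = (3.90×10^-25)(1.02×10^5) / [(2×1.60×10^-19)(3.32×10^-3)] = 37.3 m.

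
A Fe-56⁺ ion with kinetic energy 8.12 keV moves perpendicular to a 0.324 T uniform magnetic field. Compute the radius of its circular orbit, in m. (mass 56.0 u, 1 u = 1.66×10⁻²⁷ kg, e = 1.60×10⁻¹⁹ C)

Convert the energy: K = 8.12 keV = 1.30×10^-15 J.
v = √(2K/m) = √(2·1.30×10^-15/9.30×10^-26) = 1.67×10^5 m/s.
r = mv/(qB) = (9.30×10^-26)(1.67×10^5) / [(1×1.60×10^-19)(0.324)] = 0.300 m.

r ≈ 0.300 m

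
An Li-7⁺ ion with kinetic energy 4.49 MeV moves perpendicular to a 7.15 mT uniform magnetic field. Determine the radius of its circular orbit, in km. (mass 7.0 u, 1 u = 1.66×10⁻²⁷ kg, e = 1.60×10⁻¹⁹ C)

r ≈ 0.113 km

Convert the energy: K = 4.49 MeV = 7.18×10^-13 J.
v = √(2K/m) = √(2·7.18×10^-13/1.16×10^-26) = 1.11×10^7 m/s.
r = mv/(qB) = (1.16×10^-26)(1.11×10^7) / [(1×1.60×10^-19)(7.15×10^-3)] = 113 m.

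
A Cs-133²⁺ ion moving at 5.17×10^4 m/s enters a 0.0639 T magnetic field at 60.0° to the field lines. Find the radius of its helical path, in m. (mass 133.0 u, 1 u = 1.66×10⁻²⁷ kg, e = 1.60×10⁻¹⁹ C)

Only the perpendicular component v⊥ = v sin60.0° = 4.48×10^4 m/s is bent by the field.
r = m v⊥ /(qB) = (2.21×10^-25)(4.48×10^4) / [(2×1.60×10^-19)(0.0639)] = 0.483 m.

r ≈ 0.483 m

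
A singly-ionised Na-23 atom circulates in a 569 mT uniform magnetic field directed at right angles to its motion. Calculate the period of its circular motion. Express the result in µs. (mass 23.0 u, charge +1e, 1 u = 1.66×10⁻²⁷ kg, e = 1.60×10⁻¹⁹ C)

T ≈ 2.64 µs

The cyclotron period is independent of speed: T = 2πm/(qB).
T = 2π(3.82×10^-26) / [(1×1.60×10^-19)(0.569)] = 2.64×10^-6 s.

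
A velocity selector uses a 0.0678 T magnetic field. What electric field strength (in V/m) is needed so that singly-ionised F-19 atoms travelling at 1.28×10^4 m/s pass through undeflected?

E ≈ 868 V/m

qE = qvB ⇒ E = vB = (1.28×10^4)(0.0678) = 868 V/m.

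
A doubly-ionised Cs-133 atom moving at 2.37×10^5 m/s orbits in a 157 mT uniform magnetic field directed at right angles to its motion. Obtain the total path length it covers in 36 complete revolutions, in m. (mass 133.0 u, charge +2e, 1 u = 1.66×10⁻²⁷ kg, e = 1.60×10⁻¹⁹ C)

L ≈ 236 m

r = mv/(qB) = 1.04 m, so one revolution covers 2πr = 6.54 m.
In 36 revolutions: L = 36·2πr = 236 m.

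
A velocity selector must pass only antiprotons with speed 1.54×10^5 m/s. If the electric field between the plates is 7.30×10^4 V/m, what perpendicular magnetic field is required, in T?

qE = qvB ⇒ B = E/v = (7.30×10^4) / (1.54×10^5) = 0.474 T.

B ≈ 0.474 T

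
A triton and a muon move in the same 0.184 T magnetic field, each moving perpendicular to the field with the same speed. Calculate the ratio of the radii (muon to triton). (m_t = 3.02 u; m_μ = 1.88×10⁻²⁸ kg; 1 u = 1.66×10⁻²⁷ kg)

r = mv/(qB) ⇒ at equal v, r ∝ m/q.
r_{muon}/r_{triton} = 0.0375.

ratio ≈ 0.0375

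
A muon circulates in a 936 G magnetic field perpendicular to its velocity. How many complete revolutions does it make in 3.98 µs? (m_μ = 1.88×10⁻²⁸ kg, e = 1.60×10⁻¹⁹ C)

T = 2πm/(qB) = 2π(1.88×10^-28) / [(1×1.60×10^-19)(0.0936)] = 7.8875×10^-8 s.
N = t/T = 3.98×10^-6 / 7.8875×10^-8 ≈ 50.46, so 50 complete revolutions.

N = 50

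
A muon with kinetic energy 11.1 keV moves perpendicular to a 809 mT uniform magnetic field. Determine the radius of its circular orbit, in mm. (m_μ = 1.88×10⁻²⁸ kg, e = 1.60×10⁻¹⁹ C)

r ≈ 6.31 mm

Convert the energy: K = 11.1 keV = 1.78×10^-15 J.
v = √(2K/m) = √(2·1.78×10^-15/1.88×10^-28) = 4.35×10^6 m/s.
r = mv/(qB) = (1.88×10^-28)(4.35×10^6) / [(1×1.60×10^-19)(0.809)] = 6.31×10^-3 m.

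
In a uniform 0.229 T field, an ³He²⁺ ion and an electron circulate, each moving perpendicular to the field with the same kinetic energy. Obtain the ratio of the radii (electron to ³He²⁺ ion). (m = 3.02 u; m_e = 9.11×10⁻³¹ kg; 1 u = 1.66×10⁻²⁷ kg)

ratio ≈ 0.0270

r = √(2mK)/(qB) ⇒ at equal K, r ∝ √m/q.
r_{electron}/r_{³He²⁺ ion} = 0.0270.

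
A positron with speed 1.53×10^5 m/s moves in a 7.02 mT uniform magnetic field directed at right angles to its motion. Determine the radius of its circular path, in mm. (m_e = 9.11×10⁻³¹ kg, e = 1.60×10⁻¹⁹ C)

r ≈ 0.124 mm

The magnetic force provides the centripetal force: qvB = mv²/r, so r = mv/(qB).
r = (9.11×10^-31 kg)(1.53×10^5 m/s) / [(1×1.60×10^-19 C)(7.02×10^-3 T)] = 1.24×10^-4 m.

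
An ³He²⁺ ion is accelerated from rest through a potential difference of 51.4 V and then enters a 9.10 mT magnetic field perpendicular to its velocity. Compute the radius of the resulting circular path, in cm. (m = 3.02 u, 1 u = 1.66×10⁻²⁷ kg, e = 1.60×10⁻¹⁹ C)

The kinetic energy gained is K = qV = (2×1.60×10^-19)(51.4) = 1.64×10^-17 J.
v = √(2K/m) = 8.10×10^4 m/s.
r = mv/(qB) = (5.01×10^-27)(8.10×10^4) / [(2×1.60×10^-19)(9.10×10^-3)] = 0.139 m.

r ≈ 13.9 cm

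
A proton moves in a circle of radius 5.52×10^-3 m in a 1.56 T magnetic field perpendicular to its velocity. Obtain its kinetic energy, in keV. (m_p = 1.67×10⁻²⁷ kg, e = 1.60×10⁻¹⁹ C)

K ≈ 3.55 keV

v = qBr/m = (1×1.60×10^-19)(1.56)(5.52×10^-3) / (1.67×10^-27) = 8.25×10^5 m/s.
K = ½mv² = 0.5·(1.67×10^-27)·(8.25×10^5)² = 5.68×10^-16 J = 3.55 keV.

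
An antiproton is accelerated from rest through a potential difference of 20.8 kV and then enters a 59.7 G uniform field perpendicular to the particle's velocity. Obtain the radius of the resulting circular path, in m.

r ≈ 3.49 m

The kinetic energy gained is K = qV = (1×1.60×10^-19)(2.08×10^4) = 3.33×10^-15 J.
v = √(2K/m) = 2.00×10^6 m/s.
r = mv/(qB) = (1.67×10^-27)(2.00×10^6) / [(1×1.60×10^-19)(5.97×10^-3)] = 3.49 m.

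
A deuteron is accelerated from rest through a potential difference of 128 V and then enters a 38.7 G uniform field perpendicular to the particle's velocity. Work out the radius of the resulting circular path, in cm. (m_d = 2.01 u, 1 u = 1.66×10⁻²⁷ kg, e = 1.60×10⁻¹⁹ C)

The kinetic energy gained is K = qV = (1×1.60×10^-19)(128) = 2.05×10^-17 J.
v = √(2K/m) = 1.11×10^5 m/s.
r = mv/(qB) = (3.34×10^-27)(1.11×10^5) / [(1×1.60×10^-19)(3.87×10^-3)] = 0.597 m.

r ≈ 59.7 cm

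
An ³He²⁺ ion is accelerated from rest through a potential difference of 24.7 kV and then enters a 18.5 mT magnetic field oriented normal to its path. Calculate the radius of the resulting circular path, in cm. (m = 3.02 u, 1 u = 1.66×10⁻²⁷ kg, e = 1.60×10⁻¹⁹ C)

r ≈ 150 cm

The kinetic energy gained is K = qV = (2×1.60×10^-19)(2.47×10^4) = 7.90×10^-15 J.
v = √(2K/m) = 1.78×10^6 m/s.
r = mv/(qB) = (5.01×10^-27)(1.78×10^6) / [(2×1.60×10^-19)(0.0185)] = 1.50 m.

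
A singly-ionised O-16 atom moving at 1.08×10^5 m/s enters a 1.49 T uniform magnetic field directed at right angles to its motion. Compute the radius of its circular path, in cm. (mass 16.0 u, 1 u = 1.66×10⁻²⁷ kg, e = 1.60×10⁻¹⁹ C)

The magnetic force provides the centripetal force: qvB = mv²/r, so r = mv/(qB).
r = (2.66×10^-26 kg)(1.08×10^5 m/s) / [(1×1.60×10^-19 C)(1.49 T)] = 0.0120 m.

r ≈ 1.20 cm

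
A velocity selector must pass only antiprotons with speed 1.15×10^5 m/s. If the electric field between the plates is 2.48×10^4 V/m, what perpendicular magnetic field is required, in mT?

B ≈ 216 mT

qE = qvB ⇒ B = E/v = (2.48×10^4) / (1.15×10^5) = 0.216 T.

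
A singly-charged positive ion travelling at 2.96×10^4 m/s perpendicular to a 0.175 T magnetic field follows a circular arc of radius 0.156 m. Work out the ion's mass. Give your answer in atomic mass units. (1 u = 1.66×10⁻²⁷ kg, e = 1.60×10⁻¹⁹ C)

m ≈ 88.9 u

qvB = mv²/r ⇒ m = qBr/v.
m = (1×1.60×10^-19)(0.175)(0.156) / (2.96×10^4) = 1.48×10^-25 kg = 88.9 u.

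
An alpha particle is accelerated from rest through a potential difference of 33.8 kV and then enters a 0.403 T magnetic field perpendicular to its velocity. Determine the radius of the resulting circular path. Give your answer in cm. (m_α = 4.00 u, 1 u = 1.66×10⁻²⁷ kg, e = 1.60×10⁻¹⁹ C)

r ≈ 9.29 cm

The kinetic energy gained is K = qV = (2×1.60×10^-19)(3.38×10^4) = 1.08×10^-14 J.
v = √(2K/m) = 1.80×10^6 m/s.
r = mv/(qB) = (6.64×10^-27)(1.80×10^6) / [(2×1.60×10^-19)(0.403)] = 0.0929 m.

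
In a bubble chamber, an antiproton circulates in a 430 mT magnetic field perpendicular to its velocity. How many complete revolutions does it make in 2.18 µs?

N = 14

T = 2πm/(qB) = 2π(1.67×10^-27) / [(1×1.60×10^-19)(0.430)] = 1.5251×10^-7 s.
N = t/T = 2.18×10^-6 / 1.5251×10^-7 ≈ 14.29, so 14 complete revolutions.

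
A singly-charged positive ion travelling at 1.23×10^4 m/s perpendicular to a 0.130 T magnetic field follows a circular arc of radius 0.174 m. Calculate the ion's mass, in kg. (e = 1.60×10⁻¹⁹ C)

m ≈ 2.94×10^-25 kg

qvB = mv²/r ⇒ m = qBr/v.
m = (1×1.60×10^-19)(0.130)(0.174) / (1.23×10^4) = 2.94×10^-25 kg.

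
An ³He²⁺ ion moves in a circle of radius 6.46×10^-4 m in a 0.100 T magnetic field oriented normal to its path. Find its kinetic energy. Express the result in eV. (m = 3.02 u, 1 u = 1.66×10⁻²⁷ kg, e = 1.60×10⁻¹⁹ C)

v = qBr/m = (2×1.60×10^-19)(0.100)(6.46×10^-4) / (5.01×10^-27) = 4120 m/s.
K = ½mv² = 0.5·(5.01×10^-27)·(4120)² = 4.26×10^-20 J = 0.266 eV.

K ≈ 0.266 eV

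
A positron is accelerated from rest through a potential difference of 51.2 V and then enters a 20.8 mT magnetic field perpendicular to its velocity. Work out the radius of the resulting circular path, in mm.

The kinetic energy gained is K = qV = (1×1.60×10^-19)(51.2) = 8.19×10^-18 J.
v = √(2K/m) = 4.24×10^6 m/s.
r = mv/(qB) = (9.11×10^-31)(4.24×10^6) / [(1×1.60×10^-19)(0.0208)] = 1.16×10^-3 m.

r ≈ 1.16 mm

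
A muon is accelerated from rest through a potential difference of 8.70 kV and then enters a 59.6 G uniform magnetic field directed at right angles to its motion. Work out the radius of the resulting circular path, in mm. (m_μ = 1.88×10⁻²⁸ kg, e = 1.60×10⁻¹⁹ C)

r ≈ 759 mm

The kinetic energy gained is K = qV = (1×1.60×10^-19)(8700) = 1.39×10^-15 J.
v = √(2K/m) = 3.85×10^6 m/s.
r = mv/(qB) = (1.88×10^-28)(3.85×10^6) / [(1×1.60×10^-19)(5.96×10^-3)] = 0.759 m.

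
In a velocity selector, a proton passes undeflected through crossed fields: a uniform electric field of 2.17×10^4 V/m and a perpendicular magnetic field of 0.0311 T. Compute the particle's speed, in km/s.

For zero net force, qE = qvB, so v = E/B.
v = (2.17×10^4) / (0.0311) = 6.98×10^5 m/s.

v ≈ 698 km/s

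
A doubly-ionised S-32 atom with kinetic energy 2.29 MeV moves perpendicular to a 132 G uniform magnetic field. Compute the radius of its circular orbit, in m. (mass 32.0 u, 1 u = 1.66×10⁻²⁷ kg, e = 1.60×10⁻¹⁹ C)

r ≈ 46.7 m

Convert the energy: K = 2.29 MeV = 3.66×10^-13 J.
v = √(2K/m) = √(2·3.66×10^-13/5.31×10^-26) = 3.71×10^6 m/s.
r = mv/(qB) = (5.31×10^-26)(3.71×10^6) / [(2×1.60×10^-19)(0.0132)] = 46.7 m.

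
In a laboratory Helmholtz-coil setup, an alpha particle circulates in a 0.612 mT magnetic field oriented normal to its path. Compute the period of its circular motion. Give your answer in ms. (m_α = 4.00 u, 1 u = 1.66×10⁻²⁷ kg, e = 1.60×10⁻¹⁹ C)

The cyclotron period is independent of speed: T = 2πm/(qB).
T = 2π(6.64×10^-27) / [(2×1.60×10^-19)(6.12×10^-4)] = 2.13×10^-4 s.

T ≈ 0.213 ms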